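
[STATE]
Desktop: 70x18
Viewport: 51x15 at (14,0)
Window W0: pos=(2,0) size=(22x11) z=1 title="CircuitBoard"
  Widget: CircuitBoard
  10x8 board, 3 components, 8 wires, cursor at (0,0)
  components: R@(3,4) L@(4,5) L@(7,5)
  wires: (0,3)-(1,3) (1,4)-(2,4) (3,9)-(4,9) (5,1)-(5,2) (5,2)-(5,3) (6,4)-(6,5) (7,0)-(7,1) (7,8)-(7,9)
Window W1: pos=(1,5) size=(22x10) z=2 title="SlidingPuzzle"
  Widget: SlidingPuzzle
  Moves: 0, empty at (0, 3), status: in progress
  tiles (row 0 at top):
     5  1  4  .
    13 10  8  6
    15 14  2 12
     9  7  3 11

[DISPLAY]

━━━━━━━━━┓                                         
rd       ┃                                         
─────────┨                                         
4 5 6 7 8┃                                         
     ·   ┃                                         
━━━━━━━━┓┃                                         
le      ┃┃                                         
────────┨┃                                         
───┬────┃┃                                         
 4 │    ┃┃                                         
───┼────┃┛                                         
 8 │  6 ┃                                          
───┼────┃                                          
 2 │ 12 ┃                                          
━━━━━━━━┛                                          


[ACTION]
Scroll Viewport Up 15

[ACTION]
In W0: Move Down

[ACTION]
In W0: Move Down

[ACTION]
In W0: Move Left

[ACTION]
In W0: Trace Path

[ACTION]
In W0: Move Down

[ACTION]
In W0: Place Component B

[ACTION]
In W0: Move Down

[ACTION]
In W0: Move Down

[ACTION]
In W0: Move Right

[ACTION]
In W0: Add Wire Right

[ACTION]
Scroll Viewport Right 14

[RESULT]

━━━━┓                                              
    ┃                                              
────┨                                              
 7 8┃                                              
·   ┃                                              
━━━┓┃                                              
   ┃┃                                              
───┨┃                                              
───┃┃                                              
   ┃┃                                              
───┃┛                                              
 6 ┃                                               
───┃                                               
12 ┃                                               
━━━┛                                               


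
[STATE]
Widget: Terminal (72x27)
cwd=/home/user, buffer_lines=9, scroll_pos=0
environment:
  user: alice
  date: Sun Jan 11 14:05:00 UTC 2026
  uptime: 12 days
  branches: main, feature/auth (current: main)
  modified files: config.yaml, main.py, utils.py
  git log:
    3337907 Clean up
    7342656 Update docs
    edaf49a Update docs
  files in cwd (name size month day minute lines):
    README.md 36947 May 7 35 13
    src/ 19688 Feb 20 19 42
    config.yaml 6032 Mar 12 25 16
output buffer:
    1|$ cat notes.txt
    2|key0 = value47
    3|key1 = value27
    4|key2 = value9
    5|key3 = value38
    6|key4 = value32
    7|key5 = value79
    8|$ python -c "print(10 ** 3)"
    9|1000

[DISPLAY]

$ cat notes.txt                                                         
key0 = value47                                                          
key1 = value27                                                          
key2 = value9                                                           
key3 = value38                                                          
key4 = value32                                                          
key5 = value79                                                          
$ python -c "print(10 ** 3)"                                            
1000                                                                    
$ █                                                                     
                                                                        
                                                                        
                                                                        
                                                                        
                                                                        
                                                                        
                                                                        
                                                                        
                                                                        
                                                                        
                                                                        
                                                                        
                                                                        
                                                                        
                                                                        
                                                                        
                                                                        


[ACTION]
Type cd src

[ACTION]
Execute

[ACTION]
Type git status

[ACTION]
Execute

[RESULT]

$ cat notes.txt                                                         
key0 = value47                                                          
key1 = value27                                                          
key2 = value9                                                           
key3 = value38                                                          
key4 = value32                                                          
key5 = value79                                                          
$ python -c "print(10 ** 3)"                                            
1000                                                                    
$ cd src                                                                
                                                                        
$ git status                                                            
On branch main                                                          
Changes not staged for commit:                                          
                                                                        
        modified:   config.yaml                                         
        modified:   main.py                                             
        modified:   utils.py                                            
$ █                                                                     
                                                                        
                                                                        
                                                                        
                                                                        
                                                                        
                                                                        
                                                                        
                                                                        


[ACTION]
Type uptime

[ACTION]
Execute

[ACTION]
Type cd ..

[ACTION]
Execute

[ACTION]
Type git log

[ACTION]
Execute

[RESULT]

$ cat notes.txt                                                         
key0 = value47                                                          
key1 = value27                                                          
key2 = value9                                                           
key3 = value38                                                          
key4 = value32                                                          
key5 = value79                                                          
$ python -c "print(10 ** 3)"                                            
1000                                                                    
$ cd src                                                                
                                                                        
$ git status                                                            
On branch main                                                          
Changes not staged for commit:                                          
                                                                        
        modified:   config.yaml                                         
        modified:   main.py                                             
        modified:   utils.py                                            
$ uptime                                                                
 10:00  up 12 days                                                      
$ cd ..                                                                 
                                                                        
$ git log                                                               
3337907 Clean up                                                        
7342656 Update docs                                                     
edaf49a Update docs                                                     
$ █                                                                     


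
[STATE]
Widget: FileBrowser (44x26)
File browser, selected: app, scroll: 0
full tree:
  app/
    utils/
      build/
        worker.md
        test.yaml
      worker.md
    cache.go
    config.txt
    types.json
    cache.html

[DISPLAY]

> [-] app/                                  
    [+] utils/                              
    cache.go                                
    config.txt                              
    types.json                              
    cache.html                              
                                            
                                            
                                            
                                            
                                            
                                            
                                            
                                            
                                            
                                            
                                            
                                            
                                            
                                            
                                            
                                            
                                            
                                            
                                            
                                            


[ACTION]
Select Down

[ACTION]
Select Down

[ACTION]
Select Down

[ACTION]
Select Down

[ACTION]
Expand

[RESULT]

  [-] app/                                  
    [+] utils/                              
    cache.go                                
    config.txt                              
  > types.json                              
    cache.html                              
                                            
                                            
                                            
                                            
                                            
                                            
                                            
                                            
                                            
                                            
                                            
                                            
                                            
                                            
                                            
                                            
                                            
                                            
                                            
                                            


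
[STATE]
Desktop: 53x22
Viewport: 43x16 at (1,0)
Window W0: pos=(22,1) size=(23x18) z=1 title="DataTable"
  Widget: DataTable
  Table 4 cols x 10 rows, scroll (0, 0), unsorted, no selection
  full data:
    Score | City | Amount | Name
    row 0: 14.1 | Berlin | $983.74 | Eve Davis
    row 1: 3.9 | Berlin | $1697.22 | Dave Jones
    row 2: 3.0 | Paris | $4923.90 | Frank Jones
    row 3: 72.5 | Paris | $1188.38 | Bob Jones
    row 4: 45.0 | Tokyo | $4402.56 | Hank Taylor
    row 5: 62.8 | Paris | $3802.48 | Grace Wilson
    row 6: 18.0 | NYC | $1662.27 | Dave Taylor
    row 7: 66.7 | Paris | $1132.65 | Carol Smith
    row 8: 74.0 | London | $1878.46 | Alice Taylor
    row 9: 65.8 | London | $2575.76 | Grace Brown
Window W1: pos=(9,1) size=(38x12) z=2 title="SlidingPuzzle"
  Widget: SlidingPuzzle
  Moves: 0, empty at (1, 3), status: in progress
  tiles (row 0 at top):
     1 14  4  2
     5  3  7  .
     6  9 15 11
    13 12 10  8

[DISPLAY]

                                           
        ┏━━━━━━━━━━━━━━━━━━━━━━━━━━━━━━━━━━
        ┃ SlidingPuzzle                    
        ┠──────────────────────────────────
        ┃┌────┬────┬────┬────┐             
        ┃│  1 │ 14 │  4 │  2 │             
        ┃├────┼────┼────┼────┤             
        ┃│  5 │  3 │  7 │    │             
        ┃├────┼────┼────┼────┤             
        ┃│  6 │  9 │ 15 │ 11 │             
        ┃├────┼────┼────┼────┤             
        ┃│ 13 │ 12 │ 10 │  8 │             
        ┗━━━━━━━━━━━━━━━━━━━━━━━━━━━━━━━━━━
                     ┃66.7 │Paris │$1132.65
                     ┃74.0 │London│$1878.46
                     ┃65.8 │London│$2575.76


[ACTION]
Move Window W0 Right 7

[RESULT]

                                           
        ┏━━━━━━━━━━━━━━━━━━━━━━━━━━━━━━━━━━
        ┃ SlidingPuzzle                    
        ┠──────────────────────────────────
        ┃┌────┬────┬────┬────┐             
        ┃│  1 │ 14 │  4 │  2 │             
        ┃├────┼────┼────┼────┤             
        ┃│  5 │  3 │  7 │    │             
        ┃├────┼────┼────┼────┤             
        ┃│  6 │  9 │ 15 │ 11 │             
        ┃├────┼────┼────┼────┤             
        ┃│ 13 │ 12 │ 10 │  8 │             
        ┗━━━━━━━━━━━━━━━━━━━━━━━━━━━━━━━━━━
                            ┃66.7 │Paris │$
                            ┃74.0 │London│$
                            ┃65.8 │London│$


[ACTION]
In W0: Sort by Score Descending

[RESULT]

                                           
        ┏━━━━━━━━━━━━━━━━━━━━━━━━━━━━━━━━━━
        ┃ SlidingPuzzle                    
        ┠──────────────────────────────────
        ┃┌────┬────┬────┬────┐             
        ┃│  1 │ 14 │  4 │  2 │             
        ┃├────┼────┼────┼────┤             
        ┃│  5 │  3 │  7 │    │             
        ┃├────┼────┼────┼────┤             
        ┃│  6 │  9 │ 15 │ 11 │             
        ┃├────┼────┼────┼────┤             
        ┃│ 13 │ 12 │ 10 │  8 │             
        ┗━━━━━━━━━━━━━━━━━━━━━━━━━━━━━━━━━━
                            ┃14.1 │Berlin│$
                            ┃3.9  │Berlin│$
                            ┃3.0  │Paris │$


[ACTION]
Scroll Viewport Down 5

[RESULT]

        ┃│  1 │ 14 │  4 │  2 │             
        ┃├────┼────┼────┼────┤             
        ┃│  5 │  3 │  7 │    │             
        ┃├────┼────┼────┼────┤             
        ┃│  6 │  9 │ 15 │ 11 │             
        ┃├────┼────┼────┼────┤             
        ┃│ 13 │ 12 │ 10 │  8 │             
        ┗━━━━━━━━━━━━━━━━━━━━━━━━━━━━━━━━━━
                            ┃14.1 │Berlin│$
                            ┃3.9  │Berlin│$
                            ┃3.0  │Paris │$
                            ┃              
                            ┃              
                            ┗━━━━━━━━━━━━━━
                                           
                                           


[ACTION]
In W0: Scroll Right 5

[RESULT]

        ┃│  1 │ 14 │  4 │  2 │             
        ┃├────┼────┼────┼────┤             
        ┃│  5 │  3 │  7 │    │             
        ┃├────┼────┼────┼────┤             
        ┃│  6 │  9 │ 15 │ 11 │             
        ┃├────┼────┼────┼────┤             
        ┃│ 13 │ 12 │ 10 │  8 │             
        ┗━━━━━━━━━━━━━━━━━━━━━━━━━━━━━━━━━━
                            ┃│Berlin│$983.7
                            ┃│Berlin│$1697.
                            ┃│Paris │$4923.
                            ┃              
                            ┃              
                            ┗━━━━━━━━━━━━━━
                                           
                                           


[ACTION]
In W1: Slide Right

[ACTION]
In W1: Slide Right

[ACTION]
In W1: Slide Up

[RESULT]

        ┃│  1 │ 14 │  4 │  2 │             
        ┃├────┼────┼────┼────┤             
        ┃│  5 │  9 │  3 │  7 │             
        ┃├────┼────┼────┼────┤             
        ┃│  6 │    │ 15 │ 11 │             
        ┃├────┼────┼────┼────┤             
        ┃│ 13 │ 12 │ 10 │  8 │             
        ┗━━━━━━━━━━━━━━━━━━━━━━━━━━━━━━━━━━
                            ┃│Berlin│$983.7
                            ┃│Berlin│$1697.
                            ┃│Paris │$4923.
                            ┃              
                            ┃              
                            ┗━━━━━━━━━━━━━━
                                           
                                           


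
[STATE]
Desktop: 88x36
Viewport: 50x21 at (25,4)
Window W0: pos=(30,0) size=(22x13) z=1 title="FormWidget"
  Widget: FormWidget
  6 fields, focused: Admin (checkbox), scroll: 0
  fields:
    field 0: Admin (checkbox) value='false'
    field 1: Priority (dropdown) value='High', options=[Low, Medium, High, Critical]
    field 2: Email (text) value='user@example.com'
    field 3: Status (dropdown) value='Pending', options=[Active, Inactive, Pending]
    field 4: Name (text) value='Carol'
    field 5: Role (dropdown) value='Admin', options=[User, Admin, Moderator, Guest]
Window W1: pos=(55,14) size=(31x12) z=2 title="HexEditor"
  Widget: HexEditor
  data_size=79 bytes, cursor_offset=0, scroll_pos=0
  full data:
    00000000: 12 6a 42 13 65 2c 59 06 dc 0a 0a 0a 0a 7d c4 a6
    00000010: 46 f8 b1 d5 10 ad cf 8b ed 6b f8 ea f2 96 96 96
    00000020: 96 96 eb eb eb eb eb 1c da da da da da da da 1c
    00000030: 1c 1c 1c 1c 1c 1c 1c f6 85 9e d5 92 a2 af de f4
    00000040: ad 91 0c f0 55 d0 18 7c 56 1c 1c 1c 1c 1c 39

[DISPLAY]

     ┃  Priority:   [Hig▼]┃                       
     ┃  Email:      [user]┃                       
     ┃  Status:     [Pen▼]┃                       
     ┃  Name:       [Caro]┃                       
     ┃  Role:       [Adm▼]┃                       
     ┃                    ┃                       
     ┃                    ┃                       
     ┃                    ┃                       
     ┗━━━━━━━━━━━━━━━━━━━━┛                       
                                                  
                              ┏━━━━━━━━━━━━━━━━━━━
                              ┃ HexEditor         
                              ┠───────────────────
                              ┃00000000  12 6a 42 
                              ┃00000010  46 f8 b1 
                              ┃00000020  96 96 eb 
                              ┃00000030  1c 1c 1c 
                              ┃00000040  ad 91 0c 
                              ┃                   
                              ┃                   
                              ┃                   


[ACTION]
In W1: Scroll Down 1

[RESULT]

     ┃  Priority:   [Hig▼]┃                       
     ┃  Email:      [user]┃                       
     ┃  Status:     [Pen▼]┃                       
     ┃  Name:       [Caro]┃                       
     ┃  Role:       [Adm▼]┃                       
     ┃                    ┃                       
     ┃                    ┃                       
     ┃                    ┃                       
     ┗━━━━━━━━━━━━━━━━━━━━┛                       
                                                  
                              ┏━━━━━━━━━━━━━━━━━━━
                              ┃ HexEditor         
                              ┠───────────────────
                              ┃00000010  46 f8 b1 
                              ┃00000020  96 96 eb 
                              ┃00000030  1c 1c 1c 
                              ┃00000040  ad 91 0c 
                              ┃                   
                              ┃                   
                              ┃                   
                              ┃                   


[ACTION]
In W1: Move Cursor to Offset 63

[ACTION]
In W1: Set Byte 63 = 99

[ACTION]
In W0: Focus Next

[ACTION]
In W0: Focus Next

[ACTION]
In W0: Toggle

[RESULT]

     ┃  Priority:   [Hig▼]┃                       
     ┃> Email:      [user]┃                       
     ┃  Status:     [Pen▼]┃                       
     ┃  Name:       [Caro]┃                       
     ┃  Role:       [Adm▼]┃                       
     ┃                    ┃                       
     ┃                    ┃                       
     ┃                    ┃                       
     ┗━━━━━━━━━━━━━━━━━━━━┛                       
                                                  
                              ┏━━━━━━━━━━━━━━━━━━━
                              ┃ HexEditor         
                              ┠───────────────────
                              ┃00000010  46 f8 b1 
                              ┃00000020  96 96 eb 
                              ┃00000030  1c 1c 1c 
                              ┃00000040  ad 91 0c 
                              ┃                   
                              ┃                   
                              ┃                   
                              ┃                   


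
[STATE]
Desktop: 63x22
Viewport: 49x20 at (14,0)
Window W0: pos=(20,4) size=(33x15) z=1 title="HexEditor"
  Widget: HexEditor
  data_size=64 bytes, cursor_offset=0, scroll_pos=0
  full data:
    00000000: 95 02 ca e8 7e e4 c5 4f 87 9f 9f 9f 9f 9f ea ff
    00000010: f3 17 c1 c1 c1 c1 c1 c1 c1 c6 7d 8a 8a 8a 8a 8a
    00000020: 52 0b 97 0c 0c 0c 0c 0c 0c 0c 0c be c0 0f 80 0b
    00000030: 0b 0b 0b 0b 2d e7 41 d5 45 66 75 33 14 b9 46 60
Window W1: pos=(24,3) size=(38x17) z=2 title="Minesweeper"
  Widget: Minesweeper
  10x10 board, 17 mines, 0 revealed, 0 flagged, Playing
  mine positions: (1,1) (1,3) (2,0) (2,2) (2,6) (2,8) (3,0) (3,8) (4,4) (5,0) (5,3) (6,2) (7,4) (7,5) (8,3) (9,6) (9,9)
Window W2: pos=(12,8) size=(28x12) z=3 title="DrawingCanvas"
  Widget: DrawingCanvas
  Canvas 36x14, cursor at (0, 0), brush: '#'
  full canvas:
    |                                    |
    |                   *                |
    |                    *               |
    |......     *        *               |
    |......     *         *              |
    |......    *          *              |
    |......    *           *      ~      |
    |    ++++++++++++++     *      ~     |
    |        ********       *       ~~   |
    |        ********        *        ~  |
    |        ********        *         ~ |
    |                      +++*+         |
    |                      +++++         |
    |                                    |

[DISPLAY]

                                                 
                                                 
                                                 
          ┏━━━━━━━━━━━━━━━━━━━━━━━━━━━━━━━━━━━━┓ 
      ┏━━━┃ Minesweeper                        ┃ 
      ┃ He┠────────────────────────────────────┨ 
      ┠───┃■■■■■■■■■■                          ┃ 
      ┃000┃■■■■■■■■■■                          ┃ 
━━━━━━━━━━━━━━━━━━━━━━━━━┓                     ┃ 
DrawingCanvas            ┃                     ┃ 
─────────────────────────┨                     ┃ 
                         ┃                     ┃ 
                  *      ┃                     ┃ 
                   *     ┃                     ┃ 
.....     *        *     ┃                     ┃ 
.....     *         *    ┃                     ┃ 
.....    *          *    ┃                     ┃ 
.....    *           *   ┃                     ┃ 
   ++++++++++++++     *  ┃                     ┃ 
━━━━━━━━━━━━━━━━━━━━━━━━━┛━━━━━━━━━━━━━━━━━━━━━┛ 


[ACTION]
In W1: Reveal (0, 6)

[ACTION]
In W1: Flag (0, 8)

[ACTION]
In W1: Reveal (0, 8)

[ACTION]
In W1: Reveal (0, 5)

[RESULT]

                                                 
                                                 
                                                 
          ┏━━━━━━━━━━━━━━━━━━━━━━━━━━━━━━━━━━━━┓ 
      ┏━━━┃ Minesweeper                        ┃ 
      ┃ He┠────────────────────────────────────┨ 
      ┠───┃■■■■1                               ┃ 
      ┃000┃■■■■111211                          ┃ 
━━━━━━━━━━━━━━━━━━━━━━━━━┓                     ┃ 
DrawingCanvas            ┃                     ┃ 
─────────────────────────┨                     ┃ 
                         ┃                     ┃ 
                  *      ┃                     ┃ 
                   *     ┃                     ┃ 
.....     *        *     ┃                     ┃ 
.....     *         *    ┃                     ┃ 
.....    *          *    ┃                     ┃ 
.....    *           *   ┃                     ┃ 
   ++++++++++++++     *  ┃                     ┃ 
━━━━━━━━━━━━━━━━━━━━━━━━━┛━━━━━━━━━━━━━━━━━━━━━┛ 


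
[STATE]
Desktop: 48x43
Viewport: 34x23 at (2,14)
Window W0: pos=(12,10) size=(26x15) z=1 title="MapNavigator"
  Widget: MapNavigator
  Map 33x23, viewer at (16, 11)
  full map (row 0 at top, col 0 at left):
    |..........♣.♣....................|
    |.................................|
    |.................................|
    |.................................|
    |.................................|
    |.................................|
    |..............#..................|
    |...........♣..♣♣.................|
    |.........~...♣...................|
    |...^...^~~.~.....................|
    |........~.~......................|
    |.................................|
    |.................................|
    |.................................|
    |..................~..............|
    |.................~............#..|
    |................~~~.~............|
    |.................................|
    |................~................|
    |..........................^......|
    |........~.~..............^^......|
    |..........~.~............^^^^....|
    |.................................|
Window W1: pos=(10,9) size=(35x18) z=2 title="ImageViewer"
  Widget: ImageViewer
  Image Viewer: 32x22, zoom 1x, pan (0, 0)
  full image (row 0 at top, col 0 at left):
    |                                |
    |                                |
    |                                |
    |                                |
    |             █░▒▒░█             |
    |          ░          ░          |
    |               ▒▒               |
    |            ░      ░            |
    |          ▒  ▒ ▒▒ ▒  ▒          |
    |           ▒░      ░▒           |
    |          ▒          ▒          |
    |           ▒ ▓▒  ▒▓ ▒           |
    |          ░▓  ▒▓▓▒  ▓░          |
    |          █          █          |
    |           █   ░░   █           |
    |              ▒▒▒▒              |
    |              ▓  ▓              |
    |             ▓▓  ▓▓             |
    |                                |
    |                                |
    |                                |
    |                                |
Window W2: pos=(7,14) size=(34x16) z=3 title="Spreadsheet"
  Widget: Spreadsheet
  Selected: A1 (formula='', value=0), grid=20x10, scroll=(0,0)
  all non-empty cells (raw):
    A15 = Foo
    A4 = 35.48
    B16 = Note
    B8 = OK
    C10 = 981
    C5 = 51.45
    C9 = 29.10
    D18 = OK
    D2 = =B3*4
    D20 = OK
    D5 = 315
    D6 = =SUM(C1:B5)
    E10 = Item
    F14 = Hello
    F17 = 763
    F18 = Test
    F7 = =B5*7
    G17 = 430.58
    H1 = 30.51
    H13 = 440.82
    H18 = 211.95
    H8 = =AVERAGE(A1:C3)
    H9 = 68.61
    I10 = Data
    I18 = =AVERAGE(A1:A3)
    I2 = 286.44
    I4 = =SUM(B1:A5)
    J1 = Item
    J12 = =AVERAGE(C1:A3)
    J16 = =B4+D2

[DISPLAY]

     ┏━━━━━━━━━━━━━━━━━━━━━━━━━━━━
     ┃ Spreadsheet                
     ┠────────────────────────────
     ┃A1:                         
     ┃       A       B       C    
     ┃----------------------------
     ┃  1      [0]       0       0
     ┃  2        0       0       0
     ┃  3        0       0       0
     ┃  4    35.48       0       0
     ┃  5        0       0   51.45
     ┃  6        0       0       0
     ┃  7        0       0       0
     ┃  8        0OK             0
     ┃  9        0       0   29.10
     ┗━━━━━━━━━━━━━━━━━━━━━━━━━━━━
                                  
                                  
                                  
                                  
                                  
                                  
                                  


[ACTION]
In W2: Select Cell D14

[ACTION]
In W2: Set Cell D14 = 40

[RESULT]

     ┏━━━━━━━━━━━━━━━━━━━━━━━━━━━━
     ┃ Spreadsheet                
     ┠────────────────────────────
     ┃D14: 40                     
     ┃       A       B       C    
     ┃----------------------------
     ┃  1        0       0       0
     ┃  2        0       0       0
     ┃  3        0       0       0
     ┃  4    35.48       0       0
     ┃  5        0       0   51.45
     ┃  6        0       0       0
     ┃  7        0       0       0
     ┃  8        0OK             0
     ┃  9        0       0   29.10
     ┗━━━━━━━━━━━━━━━━━━━━━━━━━━━━
                                  
                                  
                                  
                                  
                                  
                                  
                                  


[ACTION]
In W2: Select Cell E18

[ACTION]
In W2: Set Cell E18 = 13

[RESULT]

     ┏━━━━━━━━━━━━━━━━━━━━━━━━━━━━
     ┃ Spreadsheet                
     ┠────────────────────────────
     ┃E18: 13                     
     ┃       A       B       C    
     ┃----------------------------
     ┃  1        0       0       0
     ┃  2        0       0       0
     ┃  3        0       0       0
     ┃  4    35.48       0       0
     ┃  5        0       0   51.45
     ┃  6        0       0       0
     ┃  7        0       0       0
     ┃  8        0OK             0
     ┃  9        0       0   29.10
     ┗━━━━━━━━━━━━━━━━━━━━━━━━━━━━
                                  
                                  
                                  
                                  
                                  
                                  
                                  


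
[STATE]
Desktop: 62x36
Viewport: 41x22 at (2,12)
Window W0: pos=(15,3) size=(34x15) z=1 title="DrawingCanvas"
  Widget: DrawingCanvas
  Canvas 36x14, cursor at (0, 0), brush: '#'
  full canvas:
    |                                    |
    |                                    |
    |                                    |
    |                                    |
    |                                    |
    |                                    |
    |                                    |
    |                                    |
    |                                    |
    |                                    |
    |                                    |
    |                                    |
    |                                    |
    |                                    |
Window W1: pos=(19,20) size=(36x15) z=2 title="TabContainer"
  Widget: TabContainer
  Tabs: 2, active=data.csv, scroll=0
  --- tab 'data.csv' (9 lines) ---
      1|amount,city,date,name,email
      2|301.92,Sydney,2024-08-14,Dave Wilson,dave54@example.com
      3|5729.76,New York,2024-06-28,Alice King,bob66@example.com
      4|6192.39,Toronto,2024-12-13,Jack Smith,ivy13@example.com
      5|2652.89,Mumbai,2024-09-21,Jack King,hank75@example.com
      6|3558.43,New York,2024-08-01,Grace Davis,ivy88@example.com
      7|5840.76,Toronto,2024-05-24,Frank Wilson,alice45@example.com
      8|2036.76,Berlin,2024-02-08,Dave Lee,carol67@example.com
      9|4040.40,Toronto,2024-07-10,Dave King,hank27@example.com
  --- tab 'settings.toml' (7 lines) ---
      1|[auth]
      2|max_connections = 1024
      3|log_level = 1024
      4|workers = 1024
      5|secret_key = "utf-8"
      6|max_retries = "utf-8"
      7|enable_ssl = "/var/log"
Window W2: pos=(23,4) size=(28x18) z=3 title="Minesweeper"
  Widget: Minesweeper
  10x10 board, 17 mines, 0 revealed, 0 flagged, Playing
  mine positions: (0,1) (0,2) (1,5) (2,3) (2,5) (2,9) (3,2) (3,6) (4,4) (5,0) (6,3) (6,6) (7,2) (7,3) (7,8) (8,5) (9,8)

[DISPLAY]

             ┃       ┃■■■■■■■■■■         
             ┃       ┃■■■■■■■■■■         
             ┃       ┃■■■■■■■■■■         
             ┃       ┃■■■■■■■■■■         
             ┃       ┃■■■■■■■■■■         
             ┗━━━━━━━┃                   
                     ┃                   
                     ┃                   
                 ┏━━━┃                   
                 ┃ Ta┗━━━━━━━━━━━━━━━━━━━
                 ┠───────────────────────
                 ┃[data.csv]│ settings.to
                 ┃───────────────────────
                 ┃amount,city,date,name,e
                 ┃301.92,Sydney,2024-08-1
                 ┃5729.76,New York,2024-0
                 ┃6192.39,Toronto,2024-12
                 ┃2652.89,Mumbai,2024-09-
                 ┃3558.43,New York,2024-0
                 ┃5840.76,Toronto,2024-05
                 ┃2036.76,Berlin,2024-02-
                 ┃4040.40,Toronto,2024-07


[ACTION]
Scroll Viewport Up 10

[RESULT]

                                         
             ┏━━━━━━━━━━━━━━━━━━━━━━━━━━━
             ┃ Drawin┏━━━━━━━━━━━━━━━━━━━
             ┠───────┃ Minesweeper       
             ┃+      ┠───────────────────
             ┃       ┃■■■■■■■■■■         
             ┃       ┃■■■■■■■■■■         
             ┃       ┃■■■■■■■■■■         
             ┃       ┃■■■■■■■■■■         
             ┃       ┃■■■■■■■■■■         
             ┃       ┃■■■■■■■■■■         
             ┃       ┃■■■■■■■■■■         
             ┃       ┃■■■■■■■■■■         
             ┃       ┃■■■■■■■■■■         
             ┃       ┃■■■■■■■■■■         
             ┗━━━━━━━┃                   
                     ┃                   
                     ┃                   
                 ┏━━━┃                   
                 ┃ Ta┗━━━━━━━━━━━━━━━━━━━
                 ┠───────────────────────
                 ┃[data.csv]│ settings.to


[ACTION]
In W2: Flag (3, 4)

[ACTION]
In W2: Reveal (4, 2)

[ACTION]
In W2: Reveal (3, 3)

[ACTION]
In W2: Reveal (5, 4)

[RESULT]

                                         
             ┏━━━━━━━━━━━━━━━━━━━━━━━━━━━
             ┃ Drawin┏━━━━━━━━━━━━━━━━━━━
             ┠───────┃ Minesweeper       
             ┃+      ┠───────────────────
             ┃       ┃■■■■■■■■■■         
             ┃       ┃■■■■■■■■■■         
             ┃       ┃■■■■■■■■■■         
             ┃       ┃■■■3⚑■■■■■         
             ┃       ┃■■1■■■■■■■         
             ┃       ┃■■■■2■■■■■         
             ┃       ┃■■■■■■■■■■         
             ┃       ┃■■■■■■■■■■         
             ┃       ┃■■■■■■■■■■         
             ┃       ┃■■■■■■■■■■         
             ┗━━━━━━━┃                   
                     ┃                   
                     ┃                   
                 ┏━━━┃                   
                 ┃ Ta┗━━━━━━━━━━━━━━━━━━━
                 ┠───────────────────────
                 ┃[data.csv]│ settings.to
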